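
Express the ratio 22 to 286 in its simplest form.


GCD(22, 286) = 22
22/22 : 286/22
= 1:13

1:13


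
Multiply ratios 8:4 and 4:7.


Compound ratio = (8×4) : (4×7)
= 32:28
GCD = 4
= 8:7

8:7


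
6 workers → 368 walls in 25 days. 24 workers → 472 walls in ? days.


Days ∝ work / workers, so d₂ = d₁ × (m₁/m₂) × (w₂/w₁)
Workers factor (inverse): 6/24 = 0.2500
Work factor (direct): 472/368 ≈ 1.2826
d₂ = 25 × 6/24 × 472/368 = (25 × 6 × 472) / (24 × 368) = 70800/8832
≈ 8.02 days

8.02 days


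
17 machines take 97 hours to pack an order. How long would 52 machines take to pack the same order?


Inverse proportion: x × y = constant
k = 17 × 97 = 1649
y₂ = k / 52 = 1649 / 52
= 31.71

31.71


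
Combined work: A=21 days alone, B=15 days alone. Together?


Rate of A = 1/21 per day
Rate of B = 1/15 per day
Combined rate = 1/21 + 1/15 = 36/315 ≈ 0.1143 per day
Days = 1 / combined rate = 315/36
= 8.75 days

8.75 days


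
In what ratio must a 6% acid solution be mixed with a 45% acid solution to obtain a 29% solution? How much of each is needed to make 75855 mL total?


Let x parts of 6% mix with y parts of 45%.
6x + 45y = 29(x + y)
6x + 45y = 29x + 29y
x(6 - 29) = y(29 - 45)
x/y = (45 - 29)/(29 - 6) = 16/23
Simplify: 16:23
Total parts = 39; one part = 75855/39 = 1945.00 mL
6% solution: 16×1945.00 = 31120.00 mL
45% solution: 23×1945.00 = 44735.00 mL
= ratio 16:23; 31120.00 mL and 44735.00 mL

ratio 16:23; 31120.00 mL and 44735.00 mL


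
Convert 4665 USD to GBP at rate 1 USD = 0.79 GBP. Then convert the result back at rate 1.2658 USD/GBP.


Amount × rate = 4665 × 0.79 = 3685.35 GBP
Round-trip: 3685.35 × 1.2658 = 4664.92 USD
= 3685.35 GBP, then 4664.92 USD

3685.35 GBP, then 4664.92 USD


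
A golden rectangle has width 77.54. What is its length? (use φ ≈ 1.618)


φ = (1 + √5) / 2 ≈ 1.618
Length = width × φ = 77.54 × 1.618 = 125.45972
≈ 125.46

125.46


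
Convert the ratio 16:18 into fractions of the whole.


Total parts = 16 + 18 = 34
First part: 16/34 = 8/17
Second part: 18/34 = 9/17
= 8/17 and 9/17

8/17 and 9/17


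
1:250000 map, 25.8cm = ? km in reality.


Real distance = map distance × scale
= 25.8cm × 250000
= 6450000 cm = 64500.0 m
= 64.500 km

64.500 km


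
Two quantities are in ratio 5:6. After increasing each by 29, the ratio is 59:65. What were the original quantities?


Let A = 5k, B = 6k.
(5k + 29) / (6k + 29) = 59/65
Cross-multiply: 65(5k + 29) = 59(6k + 29)
325k + 1885 = 354k + 1711
325k - 354k = 1711 - 1885
-29k = -174
k = -174/-29 = 6
A = 5×6 = 30, B = 6×6 = 36
= A = 30, B = 36

A = 30, B = 36


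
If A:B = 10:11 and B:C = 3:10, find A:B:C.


Match B: multiply A:B by 3 → 30:33
Multiply B:C by 11 → 33:110
Combined: 30:33:110
GCD = 1
= 30:33:110

30:33:110


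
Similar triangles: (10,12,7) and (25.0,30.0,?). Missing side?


Scale factor = 25.0/10 = 2.5
Missing side = 7 × 2.5
= 17.5

17.5


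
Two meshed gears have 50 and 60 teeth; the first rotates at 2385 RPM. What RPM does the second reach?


Gear ratio = 50:60 = 5:6
RPM_B = RPM_A × (teeth_A / teeth_B)
= 2385 × (50/60)
= 1987.5 RPM

1987.5 RPM


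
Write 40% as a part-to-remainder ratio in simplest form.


40% means 40 parts out of 100; remainder = 60
Part : remainder = 40:60
GCD = 20
= 2:3

2:3


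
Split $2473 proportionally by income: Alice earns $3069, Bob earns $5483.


Total income = 3069 + 5483 = $8552
Alice: $2473 × 3069/8552 = $887.47
Bob: $2473 × 5483/8552 = $1585.53
= Alice: $887.47, Bob: $1585.53

Alice: $887.47, Bob: $1585.53


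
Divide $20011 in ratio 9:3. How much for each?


Total parts = 9 + 3 = 12
Part 1: 20011 × 9/12 = 15008.25
Part 2: 20011 × 3/12 = 5002.75
= Part 1: $15008.25, Part 2: $5002.75

Part 1: $15008.25, Part 2: $5002.75


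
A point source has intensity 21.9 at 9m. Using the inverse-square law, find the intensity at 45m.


I₁d₁² = I₂d₂²
I₂ = I₁ × (d₁/d₂)²
= 21.9 × (9/45)²
= 21.9 × 81/2025
= 1773.9/2025
= 0.8760

0.8760


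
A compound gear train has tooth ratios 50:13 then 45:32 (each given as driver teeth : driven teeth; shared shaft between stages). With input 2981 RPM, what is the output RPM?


Stage 1: RPM_B = RPM_A × t_A/t_B = 2981 × 50/13 = 149050/13 ≈ 11465.38
B and C share a shaft → RPM_C = RPM_B
Stage 2: RPM_D = RPM_C × t_C/t_D = RPM_A × (t_A×t_C)/(t_B×t_D)
Overall ratio = (50×45)/(13×32) = 2250/416
RPM_D = 2981 × 2250/416 = 6707250/416
≈ 16123.20 RPM

16123.20 RPM


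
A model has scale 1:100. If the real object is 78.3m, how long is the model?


Model size = real / scale
= 78.3 / 100
= 0.7830 m

0.7830 m


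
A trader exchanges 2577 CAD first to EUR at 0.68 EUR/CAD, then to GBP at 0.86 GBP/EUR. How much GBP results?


Step 1: 2577 CAD × 0.68 = 1752.36 EUR
Step 2: 1752.36 EUR × 0.86 = 1507.03 GBP
Implied rate CAD→GBP = 0.68 × 0.86 = 0.5848
= 1507.03 GBP

1507.03 GBP


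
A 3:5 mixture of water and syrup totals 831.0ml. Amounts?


Total parts = 3 + 5 = 8
water: 831.0 × 3/8 = 311.6ml
syrup: 831.0 × 5/8 = 519.4ml
= 311.6ml and 519.4ml

311.6ml and 519.4ml


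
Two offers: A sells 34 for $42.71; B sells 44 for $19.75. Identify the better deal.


Deal A: $42.71/34 = $1.2562/unit
Deal B: $19.75/44 = $0.4489/unit
B is cheaper per unit
= Deal B

Deal B


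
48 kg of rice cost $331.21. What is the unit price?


Unit rate = total / quantity
= 331.21 / 48
= $6.90 per unit

$6.90 per unit


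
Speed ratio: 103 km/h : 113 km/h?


Ratio = 103:113
GCD = 1
Simplified = 103:113
Time ratio (same distance) = 113:103
Speed ratio = 103:113

103:113


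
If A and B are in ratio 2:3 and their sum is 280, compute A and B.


Let A = 2k, B = 3k.
2k + 3k = 280
5k = 280 → k = 280/5 = 56
A = 2×56 = 112, B = 3×56 = 168
= A = 112, B = 168

A = 112, B = 168


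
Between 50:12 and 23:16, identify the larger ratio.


50/12 = 4.1667
23/16 = 1.4375
4.1667 > 1.4375, so 50:12 is greater
= 50:12

50:12


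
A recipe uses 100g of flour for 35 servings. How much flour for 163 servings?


Direct proportion: y/x = constant
k = 100/35 ≈ 2.8571
y₂ = k × 163 = 100 × 163 / 35 = 16300/35
≈ 465.71

465.71


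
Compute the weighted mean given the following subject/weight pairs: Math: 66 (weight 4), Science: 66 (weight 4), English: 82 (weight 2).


Numerator = 66×4 + 66×4 + 82×2
= 264 + 264 + 164
= 692
Total weight = 10
Weighted avg = 692/10
= 69.20

69.20


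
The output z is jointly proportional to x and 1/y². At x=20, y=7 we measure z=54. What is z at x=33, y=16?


z = k·x/y²
Solve for k using the known point: k = z·y²/x = 54×49/20 = 2646/20 = 132.3000
Now evaluate at x=33, y=16:
z = k × 33 / 256 = (2646 × 33) / (20 × 256) = 87318/5120
≈ 17.0543

17.0543


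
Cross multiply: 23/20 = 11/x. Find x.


Cross multiply: 23 × x = 20 × 11
23x = 220
x = 220 / 23
= 9.57

9.57


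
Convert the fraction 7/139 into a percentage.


Percentage = (part / whole) × 100
= (7 / 139) × 100
≈ 5.04%

5.04%


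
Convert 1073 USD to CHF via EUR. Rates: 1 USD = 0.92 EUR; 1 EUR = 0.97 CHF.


Step 1: 1073 USD × 0.92 = 987.16 EUR
Step 2: 987.16 EUR × 0.97 = 957.55 CHF
Implied rate USD→CHF = 0.92 × 0.97 = 0.8924
= 957.55 CHF

957.55 CHF


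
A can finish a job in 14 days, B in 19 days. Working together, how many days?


Rate of A = 1/14 per day
Rate of B = 1/19 per day
Combined rate = 1/14 + 1/19 = 33/266 ≈ 0.1241 per day
Days = 1 / combined rate = 266/33
≈ 8.06 days

8.06 days


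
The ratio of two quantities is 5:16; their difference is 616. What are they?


Let A = 5k, B = 16k.
16k - 5k = 616
11k = 616 → k = 616/11 = 56
A = 5×56 = 280, B = 16×56 = 896
= A = 280, B = 896

A = 280, B = 896


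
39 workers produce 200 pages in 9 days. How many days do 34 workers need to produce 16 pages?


Days ∝ work / workers, so d₂ = d₁ × (m₁/m₂) × (w₂/w₁)
Workers factor (inverse): 39/34 ≈ 1.1471
Work factor (direct): 16/200 = 0.0800
d₂ = 9 × 39/34 × 16/200 = (9 × 39 × 16) / (34 × 200) = 5616/6800
≈ 0.83 days

0.83 days


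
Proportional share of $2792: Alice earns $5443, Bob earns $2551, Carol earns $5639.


Total income = 5443 + 2551 + 5639 = $13633
Alice: $2792 × 5443/13633 = $1114.71
Bob: $2792 × 2551/13633 = $522.44
Carol: $2792 × 5639/13633 = $1154.85
= Alice: $1114.71, Bob: $522.44, Carol: $1154.85

Alice: $1114.71, Bob: $522.44, Carol: $1154.85


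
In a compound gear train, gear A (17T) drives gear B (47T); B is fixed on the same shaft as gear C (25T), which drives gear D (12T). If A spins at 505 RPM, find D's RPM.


Stage 1: RPM_B = RPM_A × t_A/t_B = 505 × 17/47 = 8585/47 ≈ 182.66
B and C share a shaft → RPM_C = RPM_B
Stage 2: RPM_D = RPM_C × t_C/t_D = RPM_A × (t_A×t_C)/(t_B×t_D)
Overall ratio = (17×25)/(47×12) = 425/564
RPM_D = 505 × 425/564 = 214625/564
≈ 380.54 RPM

380.54 RPM


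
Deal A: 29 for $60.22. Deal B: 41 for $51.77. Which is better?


Deal A: $60.22/29 = $2.0766/unit
Deal B: $51.77/41 = $1.2627/unit
B is cheaper per unit
= Deal B

Deal B


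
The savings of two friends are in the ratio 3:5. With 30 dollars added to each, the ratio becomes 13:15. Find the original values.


Let A = 3k, B = 5k.
(3k + 30) / (5k + 30) = 13/15
Cross-multiply: 15(3k + 30) = 13(5k + 30)
45k + 450 = 65k + 390
45k - 65k = 390 - 450
-20k = -60
k = -60/-20 = 3
A = 3×3 = 9, B = 5×3 = 15
= A = 9, B = 15

A = 9, B = 15


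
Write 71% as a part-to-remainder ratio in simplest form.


71% means 71 parts out of 100; remainder = 29
Part : remainder = 71:29
GCD = 1
= 71:29

71:29


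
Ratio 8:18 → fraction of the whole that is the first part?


Total parts = 8 + 18 = 26
First part: 8/26 = 4/13
= 4/13

4/13


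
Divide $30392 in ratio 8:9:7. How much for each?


Total parts = 8 + 9 + 7 = 24
Part 1: 30392 × 8/24 = 10130.67
Part 2: 30392 × 9/24 = 11397.00
Part 3: 30392 × 7/24 = 8864.33
= Part 1: $10130.67, Part 2: $11397.00, Part 3: $8864.33

Part 1: $10130.67, Part 2: $11397.00, Part 3: $8864.33


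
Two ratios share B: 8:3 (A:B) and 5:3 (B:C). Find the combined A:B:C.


Match B: multiply A:B by 5 → 40:15
Multiply B:C by 3 → 15:9
Combined: 40:15:9
GCD = 1
= 40:15:9

40:15:9


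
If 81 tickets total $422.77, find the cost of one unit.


Unit rate = total / quantity
= 422.77 / 81
= $5.22 per unit

$5.22 per unit


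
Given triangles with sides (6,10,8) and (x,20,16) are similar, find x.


Scale factor = 20/10 = 2
Missing side = 6 × 2
= 12.0

12.0


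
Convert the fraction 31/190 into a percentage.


Percentage = (part / whole) × 100
= (31 / 190) × 100
≈ 16.32%

16.32%


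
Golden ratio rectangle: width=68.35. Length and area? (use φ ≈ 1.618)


φ = (1 + √5) / 2 ≈ 1.618
Length = width × φ = 68.35 × 1.618 = 110.5903
≈ 110.59
Area = width × length = 68.35 × 110.5903 = 7558.847005 ≈ 7558.85
= Length: 110.59, Area: 7558.85

Length: 110.59, Area: 7558.85


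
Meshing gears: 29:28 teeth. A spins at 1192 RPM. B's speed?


Gear ratio = 29:28 = 29:28
RPM_B = RPM_A × (teeth_A / teeth_B)
= 1192 × (29/28)
= 1234.6 RPM

1234.6 RPM


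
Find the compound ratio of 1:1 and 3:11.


Compound ratio = (1×3) : (1×11)
= 3:11
GCD = 1
= 3:11

3:11


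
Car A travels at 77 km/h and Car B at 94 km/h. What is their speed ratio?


Ratio = 77:94
GCD = 1
Simplified = 77:94
Time ratio (same distance) = 94:77
Speed ratio = 77:94

77:94


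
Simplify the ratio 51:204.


GCD(51, 204) = 51
51/51 : 204/51
= 1:4

1:4


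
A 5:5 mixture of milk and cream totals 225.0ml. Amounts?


Total parts = 5 + 5 = 10
milk: 225.0 × 5/10 = 112.5ml
cream: 225.0 × 5/10 = 112.5ml
= 112.5ml and 112.5ml

112.5ml and 112.5ml


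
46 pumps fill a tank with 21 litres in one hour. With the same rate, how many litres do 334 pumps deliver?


Direct proportion: y/x = constant
k = 21/46 ≈ 0.4565
y₂ = k × 334 = 21 × 334 / 46 = 7014/46
≈ 152.48

152.48


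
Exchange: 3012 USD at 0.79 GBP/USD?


Amount × rate = 3012 × 0.79
= 2379.48 GBP

2379.48 GBP


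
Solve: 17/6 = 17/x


Cross multiply: 17 × x = 6 × 17
17x = 102
x = 102 / 17
= 6.00

6.00


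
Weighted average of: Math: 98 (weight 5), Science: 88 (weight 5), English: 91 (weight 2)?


Numerator = 98×5 + 88×5 + 91×2
= 490 + 440 + 182
= 1112
Total weight = 12
Weighted avg = 1112/12
= 92.67

92.67


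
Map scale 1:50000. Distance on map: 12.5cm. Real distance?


Real distance = map distance × scale
= 12.5cm × 50000
= 625000 cm = 6250.0 m
= 6.250 km

6.250 km


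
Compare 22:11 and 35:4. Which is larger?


22/11 = 2.0000
35/4 = 8.7500
2.0000 < 8.7500, so 22:11 is less
= 35:4

35:4


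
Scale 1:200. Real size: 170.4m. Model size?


Model size = real / scale
= 170.4 / 200
= 0.8520 m

0.8520 m


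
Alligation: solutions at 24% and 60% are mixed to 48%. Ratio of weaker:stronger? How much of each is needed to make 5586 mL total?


Let x parts of 24% mix with y parts of 60%.
24x + 60y = 48(x + y)
24x + 60y = 48x + 48y
x(24 - 48) = y(48 - 60)
x/y = (60 - 48)/(48 - 24) = 12/24
Simplify: 1:2
Total parts = 3; one part = 5586/3 = 1862.00 mL
24% solution: 1×1862.00 = 1862.00 mL
60% solution: 2×1862.00 = 3724.00 mL
= ratio 1:2; 1862.00 mL and 3724.00 mL

ratio 1:2; 1862.00 mL and 3724.00 mL


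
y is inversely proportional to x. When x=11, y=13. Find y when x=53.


Inverse proportion: x × y = constant
k = 11 × 13 = 143
y₂ = k / 53 = 143 / 53
= 2.70

2.70


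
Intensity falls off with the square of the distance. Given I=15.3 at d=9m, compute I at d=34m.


I₁d₁² = I₂d₂²
I₂ = I₁ × (d₁/d₂)²
= 15.3 × (9/34)²
= 15.3 × 81/1156
= 1239.3/1156
≈ 1.0721

1.0721


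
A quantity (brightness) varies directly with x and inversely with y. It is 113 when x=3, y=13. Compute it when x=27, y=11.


z = k·x/y
Solve for k using the known point: k = z·y/x = 113×13/3 = 1469/3 ≈ 489.6667
Now evaluate at x=27, y=11:
z = k × 27 / 11 = (1469 × 27) / (3 × 11) = 39663/33
≈ 1201.9091

1201.9091


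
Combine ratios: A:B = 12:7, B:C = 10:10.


Match B: multiply A:B by 10 → 120:70
Multiply B:C by 7 → 70:70
Combined: 120:70:70
GCD = 10
= 12:7:7

12:7:7


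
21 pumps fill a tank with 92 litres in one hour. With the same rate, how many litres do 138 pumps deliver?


Direct proportion: y/x = constant
k = 92/21 ≈ 4.3810
y₂ = k × 138 = 92 × 138 / 21 = 12696/21
≈ 604.57

604.57


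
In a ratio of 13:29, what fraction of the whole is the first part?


Total parts = 13 + 29 = 42
First part: 13/42 = 13/42
= 13/42

13/42


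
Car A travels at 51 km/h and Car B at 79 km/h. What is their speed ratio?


Ratio = 51:79
GCD = 1
Simplified = 51:79
Time ratio (same distance) = 79:51
Speed ratio = 51:79

51:79


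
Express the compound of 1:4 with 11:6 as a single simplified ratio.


Compound ratio = (1×11) : (4×6)
= 11:24
GCD = 1
= 11:24

11:24


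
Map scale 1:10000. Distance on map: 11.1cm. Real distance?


Real distance = map distance × scale
= 11.1cm × 10000
= 111000 cm = 1110.0 m
= 1.110 km

1.110 km


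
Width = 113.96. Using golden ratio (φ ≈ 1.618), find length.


φ = (1 + √5) / 2 ≈ 1.618
Length = width × φ = 113.96 × 1.618 = 184.38728
≈ 184.39

184.39


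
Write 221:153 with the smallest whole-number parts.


GCD(221, 153) = 17
221/17 : 153/17
= 13:9

13:9


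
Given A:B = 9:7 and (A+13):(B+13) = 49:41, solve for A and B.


Let A = 9k, B = 7k.
(9k + 13) / (7k + 13) = 49/41
Cross-multiply: 41(9k + 13) = 49(7k + 13)
369k + 533 = 343k + 637
369k - 343k = 637 - 533
26k = 104
k = 104/26 = 4
A = 9×4 = 36, B = 7×4 = 28
= A = 36, B = 28

A = 36, B = 28


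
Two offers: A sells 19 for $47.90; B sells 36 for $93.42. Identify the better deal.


Deal A: $47.90/19 = $2.5211/unit
Deal B: $93.42/36 = $2.5950/unit
A is cheaper per unit
= Deal A

Deal A


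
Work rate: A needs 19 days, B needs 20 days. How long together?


Rate of A = 1/19 per day
Rate of B = 1/20 per day
Combined rate = 1/19 + 1/20 = 39/380 ≈ 0.1026 per day
Days = 1 / combined rate = 380/39
≈ 9.74 days

9.74 days


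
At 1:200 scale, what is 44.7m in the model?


Model size = real / scale
= 44.7 / 200
= 0.2235 m

0.2235 m


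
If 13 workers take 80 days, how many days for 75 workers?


Inverse proportion: x × y = constant
k = 13 × 80 = 1040
y₂ = k / 75 = 1040 / 75
= 13.87

13.87


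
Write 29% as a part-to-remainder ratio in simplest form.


29% means 29 parts out of 100; remainder = 71
Part : remainder = 29:71
GCD = 1
= 29:71

29:71


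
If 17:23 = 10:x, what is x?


Cross multiply: 17 × x = 23 × 10
17x = 230
x = 230 / 17
= 13.53

13.53


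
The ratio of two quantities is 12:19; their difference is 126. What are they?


Let A = 12k, B = 19k.
19k - 12k = 126
7k = 126 → k = 126/7 = 18
A = 12×18 = 216, B = 19×18 = 342
= A = 216, B = 342

A = 216, B = 342


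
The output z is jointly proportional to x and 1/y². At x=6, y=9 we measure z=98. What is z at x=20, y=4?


z = k·x/y²
Solve for k using the known point: k = z·y²/x = 98×81/6 = 7938/6 = 1323.0000
Now evaluate at x=20, y=4:
z = k × 20 / 16 = (7938 × 20) / (6 × 16) = 158760/96
= 1653.7500

1653.7500


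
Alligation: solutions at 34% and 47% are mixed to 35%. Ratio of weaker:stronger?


Let x parts of 34% mix with y parts of 47%.
34x + 47y = 35(x + y)
34x + 47y = 35x + 35y
x(34 - 35) = y(35 - 47)
x/y = (47 - 35)/(35 - 34) = 12/1
Simplify: 12:1
= 12:1

12:1


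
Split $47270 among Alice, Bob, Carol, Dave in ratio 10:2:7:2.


Total parts = 10 + 2 + 7 + 2 = 21
Alice: 47270 × 10/21 = 22509.52
Bob: 47270 × 2/21 = 4501.90
Carol: 47270 × 7/21 = 15756.67
Dave: 47270 × 2/21 = 4501.90
= Alice: $22509.52, Bob: $4501.90, Carol: $15756.67, Dave: $4501.90

Alice: $22509.52, Bob: $4501.90, Carol: $15756.67, Dave: $4501.90


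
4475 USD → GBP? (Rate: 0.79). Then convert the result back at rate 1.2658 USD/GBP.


Amount × rate = 4475 × 0.79 = 3535.25 GBP
Round-trip: 3535.25 × 1.2658 = 4474.92 USD
= 3535.25 GBP, then 4474.92 USD

3535.25 GBP, then 4474.92 USD


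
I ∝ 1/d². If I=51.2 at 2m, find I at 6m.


I₁d₁² = I₂d₂²
I₂ = I₁ × (d₁/d₂)²
= 51.2 × (2/6)²
= 51.2 × 4/36
= 204.8/36
≈ 5.6889

5.6889


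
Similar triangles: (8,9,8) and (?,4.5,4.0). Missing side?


Scale factor = 4.5/9 = 0.5
Missing side = 8 × 0.5
= 4.0

4.0


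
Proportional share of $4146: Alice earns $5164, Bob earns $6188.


Total income = 5164 + 6188 = $11352
Alice: $4146 × 5164/11352 = $1886.01
Bob: $4146 × 6188/11352 = $2259.99
= Alice: $1886.01, Bob: $2259.99

Alice: $1886.01, Bob: $2259.99


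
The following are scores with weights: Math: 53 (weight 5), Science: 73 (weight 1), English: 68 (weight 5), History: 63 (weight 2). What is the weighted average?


Numerator = 53×5 + 73×1 + 68×5 + 63×2
= 265 + 73 + 340 + 126
= 804
Total weight = 13
Weighted avg = 804/13
= 61.85

61.85


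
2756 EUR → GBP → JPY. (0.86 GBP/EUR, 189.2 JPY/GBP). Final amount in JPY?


Step 1: 2756 EUR × 0.86 = 2370.16 GBP
Step 2: 2370.16 GBP × 189.2 = 448434.27 JPY
Implied rate EUR→JPY = 0.86 × 189.2 = 162.7120
= 448434.27 JPY

448434.27 JPY


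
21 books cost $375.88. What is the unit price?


Unit rate = total / quantity
= 375.88 / 21
= $17.90 per unit

$17.90 per unit


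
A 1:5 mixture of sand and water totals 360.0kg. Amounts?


Total parts = 1 + 5 = 6
sand: 360.0 × 1/6 = 60.0kg
water: 360.0 × 5/6 = 300.0kg
= 60.0kg and 300.0kg

60.0kg and 300.0kg


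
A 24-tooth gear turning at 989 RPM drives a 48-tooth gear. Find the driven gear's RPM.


Gear ratio = 24:48 = 1:2
RPM_B = RPM_A × (teeth_A / teeth_B)
= 989 × (24/48)
= 494.5 RPM

494.5 RPM


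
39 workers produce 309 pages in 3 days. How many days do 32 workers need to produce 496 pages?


Days ∝ work / workers, so d₂ = d₁ × (m₁/m₂) × (w₂/w₁)
Workers factor (inverse): 39/32 ≈ 1.2188
Work factor (direct): 496/309 ≈ 1.6052
d₂ = 3 × 39/32 × 496/309 = (3 × 39 × 496) / (32 × 309) = 58032/9888
≈ 5.87 days

5.87 days


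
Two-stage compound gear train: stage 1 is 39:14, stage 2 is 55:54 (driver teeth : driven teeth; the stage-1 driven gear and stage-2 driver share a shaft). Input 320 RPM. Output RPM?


Stage 1: RPM_B = RPM_A × t_A/t_B = 320 × 39/14 = 12480/14 ≈ 891.43
B and C share a shaft → RPM_C = RPM_B
Stage 2: RPM_D = RPM_C × t_C/t_D = RPM_A × (t_A×t_C)/(t_B×t_D)
Overall ratio = (39×55)/(14×54) = 2145/756
RPM_D = 320 × 2145/756 = 686400/756
≈ 907.94 RPM

907.94 RPM


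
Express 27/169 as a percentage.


Percentage = (part / whole) × 100
= (27 / 169) × 100
≈ 15.98%

15.98%


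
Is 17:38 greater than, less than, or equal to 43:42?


17/38 = 0.4474
43/42 = 1.0238
0.4474 < 1.0238, so 17:38 is less
= less than

less than


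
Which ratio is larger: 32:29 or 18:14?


32/29 = 1.1034
18/14 = 1.2857
1.1034 < 1.2857, so 32:29 is less
= 18:14

18:14


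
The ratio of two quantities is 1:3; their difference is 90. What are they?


Let A = 1k, B = 3k.
3k - 1k = 90
2k = 90 → k = 90/2 = 45
A = 1×45 = 45, B = 3×45 = 135
= A = 45, B = 135

A = 45, B = 135


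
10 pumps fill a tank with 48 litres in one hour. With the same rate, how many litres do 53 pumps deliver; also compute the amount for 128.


Direct proportion: y/x = constant
k = 48/10 = 4.8000
y at x=53: k × 53 = 48 × 53 / 10 = 2544/10 = 254.40
y at x=128: k × 128 = 48 × 128 / 10 = 6144/10 = 614.40
= 254.40 and 614.40

254.40 and 614.40


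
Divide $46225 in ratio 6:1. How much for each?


Total parts = 6 + 1 = 7
Part 1: 46225 × 6/7 = 39621.43
Part 2: 46225 × 1/7 = 6603.57
= Part 1: $39621.43, Part 2: $6603.57

Part 1: $39621.43, Part 2: $6603.57


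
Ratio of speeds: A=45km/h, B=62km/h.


Ratio = 45:62
GCD = 1
Simplified = 45:62
Time ratio (same distance) = 62:45
Speed ratio = 45:62

45:62


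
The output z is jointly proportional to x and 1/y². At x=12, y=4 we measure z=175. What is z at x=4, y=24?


z = k·x/y²
Solve for k using the known point: k = z·y²/x = 175×16/12 = 2800/12 ≈ 233.3333
Now evaluate at x=4, y=24:
z = k × 4 / 576 = (2800 × 4) / (12 × 576) = 11200/6912
≈ 1.6204

1.6204


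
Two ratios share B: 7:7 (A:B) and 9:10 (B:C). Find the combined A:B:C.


Match B: multiply A:B by 9 → 63:63
Multiply B:C by 7 → 63:70
Combined: 63:63:70
GCD = 7
= 9:9:10

9:9:10


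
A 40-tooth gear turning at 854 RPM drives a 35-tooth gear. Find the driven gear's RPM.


Gear ratio = 40:35 = 8:7
RPM_B = RPM_A × (teeth_A / teeth_B)
= 854 × (40/35)
= 976.0 RPM

976.0 RPM


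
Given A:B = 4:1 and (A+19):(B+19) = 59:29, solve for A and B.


Let A = 4k, B = 1k.
(4k + 19) / (1k + 19) = 59/29
Cross-multiply: 29(4k + 19) = 59(1k + 19)
116k + 551 = 59k + 1121
116k - 59k = 1121 - 551
57k = 570
k = 570/57 = 10
A = 4×10 = 40, B = 1×10 = 10
= A = 40, B = 10

A = 40, B = 10


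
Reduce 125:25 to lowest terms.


GCD(125, 25) = 25
125/25 : 25/25
= 5:1

5:1


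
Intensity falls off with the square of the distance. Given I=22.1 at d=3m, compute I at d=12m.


I₁d₁² = I₂d₂²
I₂ = I₁ × (d₁/d₂)²
= 22.1 × (3/12)²
= 22.1 × 9/144
= 198.9/144
≈ 1.3813

1.3813


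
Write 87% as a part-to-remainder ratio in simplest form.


87% means 87 parts out of 100; remainder = 13
Part : remainder = 87:13
GCD = 1
= 87:13

87:13


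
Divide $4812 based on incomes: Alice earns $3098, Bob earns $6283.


Total income = 3098 + 6283 = $9381
Alice: $4812 × 3098/9381 = $1589.12
Bob: $4812 × 6283/9381 = $3222.88
= Alice: $1589.12, Bob: $3222.88

Alice: $1589.12, Bob: $3222.88


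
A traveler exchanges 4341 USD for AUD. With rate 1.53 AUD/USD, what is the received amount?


Amount × rate = 4341 × 1.53
= 6641.73 AUD

6641.73 AUD


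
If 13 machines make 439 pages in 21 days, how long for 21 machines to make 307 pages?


Days ∝ work / workers, so d₂ = d₁ × (m₁/m₂) × (w₂/w₁)
Workers factor (inverse): 13/21 ≈ 0.6190
Work factor (direct): 307/439 ≈ 0.6993
d₂ = 21 × 13/21 × 307/439 = (21 × 13 × 307) / (21 × 439) = 83811/9219
≈ 9.09 days

9.09 days


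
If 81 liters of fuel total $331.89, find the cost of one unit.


Unit rate = total / quantity
= 331.89 / 81
= $4.10 per unit

$4.10 per unit


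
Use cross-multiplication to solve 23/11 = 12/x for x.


Cross multiply: 23 × x = 11 × 12
23x = 132
x = 132 / 23
= 5.74

5.74


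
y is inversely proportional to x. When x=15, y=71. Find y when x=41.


Inverse proportion: x × y = constant
k = 15 × 71 = 1065
y₂ = k / 41 = 1065 / 41
= 25.98

25.98


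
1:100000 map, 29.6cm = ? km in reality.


Real distance = map distance × scale
= 29.6cm × 100000
= 2960000 cm = 29600.0 m
= 29.600 km

29.600 km


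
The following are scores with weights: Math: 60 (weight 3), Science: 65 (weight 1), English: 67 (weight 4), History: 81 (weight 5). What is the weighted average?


Numerator = 60×3 + 65×1 + 67×4 + 81×5
= 180 + 65 + 268 + 405
= 918
Total weight = 13
Weighted avg = 918/13
= 70.62

70.62


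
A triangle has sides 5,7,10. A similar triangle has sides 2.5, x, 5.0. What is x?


Scale factor = 2.5/5 = 0.5
Missing side = 7 × 0.5
= 3.5

3.5


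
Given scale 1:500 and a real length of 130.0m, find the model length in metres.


Model size = real / scale
= 130.0 / 500
= 0.2600 m

0.2600 m


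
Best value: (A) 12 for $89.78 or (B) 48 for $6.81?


Deal A: $89.78/12 = $7.4817/unit
Deal B: $6.81/48 = $0.1419/unit
B is cheaper per unit
= Deal B

Deal B


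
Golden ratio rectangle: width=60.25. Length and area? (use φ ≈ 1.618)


φ = (1 + √5) / 2 ≈ 1.618
Length = width × φ = 60.25 × 1.618 = 97.4845
≈ 97.48
Area = width × length = 60.25 × 97.4845 = 5873.441125 ≈ 5873.44
= Length: 97.48, Area: 5873.44

Length: 97.48, Area: 5873.44


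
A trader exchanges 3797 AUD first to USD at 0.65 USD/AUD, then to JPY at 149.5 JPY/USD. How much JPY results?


Step 1: 3797 AUD × 0.65 = 2468.05 USD
Step 2: 2468.05 USD × 149.5 = 368973.48 JPY
Implied rate AUD→JPY = 0.65 × 149.5 = 97.1750
= 368973.48 JPY

368973.48 JPY


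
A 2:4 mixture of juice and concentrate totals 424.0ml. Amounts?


Total parts = 2 + 4 = 6
juice: 424.0 × 2/6 = 141.3ml
concentrate: 424.0 × 4/6 = 282.7ml
= 141.3ml and 282.7ml

141.3ml and 282.7ml


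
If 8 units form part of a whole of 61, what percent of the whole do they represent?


Percentage = (part / whole) × 100
= (8 / 61) × 100
≈ 13.11%

13.11%


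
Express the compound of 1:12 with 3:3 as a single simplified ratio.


Compound ratio = (1×3) : (12×3)
= 3:36
GCD = 3
= 1:12

1:12


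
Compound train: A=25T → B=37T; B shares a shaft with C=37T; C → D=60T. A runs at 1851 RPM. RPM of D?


Stage 1: RPM_B = RPM_A × t_A/t_B = 1851 × 25/37 = 46275/37 ≈ 1250.68
B and C share a shaft → RPM_C = RPM_B
Stage 2: RPM_D = RPM_C × t_C/t_D = RPM_A × (t_A×t_C)/(t_B×t_D)
Overall ratio = (25×37)/(37×60) = 925/2220
RPM_D = 1851 × 925/2220 = 1712175/2220
= 771.25 RPM

771.25 RPM


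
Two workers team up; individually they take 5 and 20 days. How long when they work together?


Rate of A = 1/5 per day
Rate of B = 1/20 per day
Combined rate = 1/5 + 1/20 = 25/100 = 0.2500 per day
Days = 1 / combined rate = 100/25
= 4.00 days

4.00 days


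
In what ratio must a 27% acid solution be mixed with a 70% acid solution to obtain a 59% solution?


Let x parts of 27% mix with y parts of 70%.
27x + 70y = 59(x + y)
27x + 70y = 59x + 59y
x(27 - 59) = y(59 - 70)
x/y = (70 - 59)/(59 - 27) = 11/32
Simplify: 11:32
= 11:32

11:32


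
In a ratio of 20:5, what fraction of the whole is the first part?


Total parts = 20 + 5 = 25
First part: 20/25 = 4/5
= 4/5

4/5


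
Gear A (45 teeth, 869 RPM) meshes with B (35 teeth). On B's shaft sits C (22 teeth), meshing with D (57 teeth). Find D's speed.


Stage 1: RPM_B = RPM_A × t_A/t_B = 869 × 45/35 = 39105/35 ≈ 1117.29
B and C share a shaft → RPM_C = RPM_B
Stage 2: RPM_D = RPM_C × t_C/t_D = RPM_A × (t_A×t_C)/(t_B×t_D)
Overall ratio = (45×22)/(35×57) = 990/1995
RPM_D = 869 × 990/1995 = 860310/1995
≈ 431.23 RPM

431.23 RPM


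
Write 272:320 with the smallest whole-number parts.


GCD(272, 320) = 16
272/16 : 320/16
= 17:20

17:20


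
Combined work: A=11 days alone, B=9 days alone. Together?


Rate of A = 1/11 per day
Rate of B = 1/9 per day
Combined rate = 1/11 + 1/9 = 20/99 ≈ 0.2020 per day
Days = 1 / combined rate = 99/20
= 4.95 days

4.95 days


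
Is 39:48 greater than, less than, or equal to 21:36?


39/48 = 0.8125
21/36 = 0.5833
0.8125 > 0.5833, so 39:48 is greater
= greater than

greater than


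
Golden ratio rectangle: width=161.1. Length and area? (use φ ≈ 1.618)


φ = (1 + √5) / 2 ≈ 1.618
Length = width × φ = 161.1 × 1.618 = 260.6598
≈ 260.66
Area = width × length = 161.1 × 260.6598 = 41992.29378 ≈ 41992.29
= Length: 260.66, Area: 41992.29

Length: 260.66, Area: 41992.29


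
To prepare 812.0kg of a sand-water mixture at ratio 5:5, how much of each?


Total parts = 5 + 5 = 10
sand: 812.0 × 5/10 = 406.0kg
water: 812.0 × 5/10 = 406.0kg
= 406.0kg and 406.0kg

406.0kg and 406.0kg


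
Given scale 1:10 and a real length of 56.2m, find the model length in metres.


Model size = real / scale
= 56.2 / 10
= 5.6200 m

5.6200 m


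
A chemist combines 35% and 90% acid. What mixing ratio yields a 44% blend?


Let x parts of 35% mix with y parts of 90%.
35x + 90y = 44(x + y)
35x + 90y = 44x + 44y
x(35 - 44) = y(44 - 90)
x/y = (90 - 44)/(44 - 35) = 46/9
Simplify: 46:9
= 46:9

46:9


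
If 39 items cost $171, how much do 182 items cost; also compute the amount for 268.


Direct proportion: y/x = constant
k = 171/39 ≈ 4.3846
y at x=182: k × 182 = 171 × 182 / 39 = 31122/39 = 798.00
y at x=268: k × 268 = 171 × 268 / 39 = 45828/39 ≈ 1175.08
= 798.00 and 1175.08

798.00 and 1175.08


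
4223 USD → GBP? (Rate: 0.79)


Amount × rate = 4223 × 0.79
= 3336.17 GBP

3336.17 GBP


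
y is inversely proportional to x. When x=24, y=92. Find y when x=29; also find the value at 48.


Inverse proportion: x × y = constant
k = 24 × 92 = 2208
At x=29: k/29 = 76.14
At x=48: k/48 = 46.00
= 76.14 and 46.00

76.14 and 46.00


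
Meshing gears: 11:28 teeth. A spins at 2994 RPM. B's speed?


Gear ratio = 11:28 = 11:28
RPM_B = RPM_A × (teeth_A / teeth_B)
= 2994 × (11/28)
= 1176.2 RPM

1176.2 RPM


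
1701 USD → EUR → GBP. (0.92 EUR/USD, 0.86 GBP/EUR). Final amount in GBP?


Step 1: 1701 USD × 0.92 = 1564.92 EUR
Step 2: 1564.92 EUR × 0.86 = 1345.83 GBP
Implied rate USD→GBP = 0.92 × 0.86 = 0.7912
= 1345.83 GBP

1345.83 GBP


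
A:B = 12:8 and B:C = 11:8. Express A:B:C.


Match B: multiply A:B by 11 → 132:88
Multiply B:C by 8 → 88:64
Combined: 132:88:64
GCD = 4
= 33:22:16

33:22:16


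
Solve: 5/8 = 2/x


Cross multiply: 5 × x = 8 × 2
5x = 16
x = 16 / 5
= 3.20

3.20


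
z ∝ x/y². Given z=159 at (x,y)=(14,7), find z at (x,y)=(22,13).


z = k·x/y²
Solve for k using the known point: k = z·y²/x = 159×49/14 = 7791/14 = 556.5000
Now evaluate at x=22, y=13:
z = k × 22 / 169 = (7791 × 22) / (14 × 169) = 171402/2366
≈ 72.4438

72.4438


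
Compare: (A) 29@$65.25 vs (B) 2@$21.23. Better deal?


Deal A: $65.25/29 = $2.2500/unit
Deal B: $21.23/2 = $10.6150/unit
A is cheaper per unit
= Deal A

Deal A


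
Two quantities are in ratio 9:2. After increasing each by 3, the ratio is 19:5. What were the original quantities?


Let A = 9k, B = 2k.
(9k + 3) / (2k + 3) = 19/5
Cross-multiply: 5(9k + 3) = 19(2k + 3)
45k + 15 = 38k + 57
45k - 38k = 57 - 15
7k = 42
k = 42/7 = 6
A = 9×6 = 54, B = 2×6 = 12
= A = 54, B = 12

A = 54, B = 12


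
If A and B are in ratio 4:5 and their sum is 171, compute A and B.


Let A = 4k, B = 5k.
4k + 5k = 171
9k = 171 → k = 171/9 = 19
A = 4×19 = 76, B = 5×19 = 95
= A = 76, B = 95

A = 76, B = 95


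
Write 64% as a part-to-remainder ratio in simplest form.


64% means 64 parts out of 100; remainder = 36
Part : remainder = 64:36
GCD = 4
= 16:9

16:9


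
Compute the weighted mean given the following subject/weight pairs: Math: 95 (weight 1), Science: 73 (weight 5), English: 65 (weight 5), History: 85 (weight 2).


Numerator = 95×1 + 73×5 + 65×5 + 85×2
= 95 + 365 + 325 + 170
= 955
Total weight = 13
Weighted avg = 955/13
= 73.46

73.46


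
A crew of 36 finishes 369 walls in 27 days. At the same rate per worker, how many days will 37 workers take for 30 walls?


Days ∝ work / workers, so d₂ = d₁ × (m₁/m₂) × (w₂/w₁)
Workers factor (inverse): 36/37 ≈ 0.9730
Work factor (direct): 30/369 ≈ 0.0813
d₂ = 27 × 36/37 × 30/369 = (27 × 36 × 30) / (37 × 369) = 29160/13653
≈ 2.14 days

2.14 days


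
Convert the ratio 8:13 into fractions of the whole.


Total parts = 8 + 13 = 21
First part: 8/21 = 8/21
Second part: 13/21 = 13/21
= 8/21 and 13/21

8/21 and 13/21


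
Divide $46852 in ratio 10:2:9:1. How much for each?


Total parts = 10 + 2 + 9 + 1 = 22
Part 1: 46852 × 10/22 = 21296.36
Part 2: 46852 × 2/22 = 4259.27
Part 3: 46852 × 9/22 = 19166.73
Part 4: 46852 × 1/22 = 2129.64
= Part 1: $21296.36, Part 2: $4259.27, Part 3: $19166.73, Part 4: $2129.64

Part 1: $21296.36, Part 2: $4259.27, Part 3: $19166.73, Part 4: $2129.64


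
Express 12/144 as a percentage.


Percentage = (part / whole) × 100
= (12 / 144) × 100
≈ 8.33%

8.33%


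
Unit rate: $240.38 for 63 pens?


Unit rate = total / quantity
= 240.38 / 63
= $3.82 per unit

$3.82 per unit


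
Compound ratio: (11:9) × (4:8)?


Compound ratio = (11×4) : (9×8)
= 44:72
GCD = 4
= 11:18

11:18


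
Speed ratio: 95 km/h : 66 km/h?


Ratio = 95:66
GCD = 1
Simplified = 95:66
Time ratio (same distance) = 66:95
Speed ratio = 95:66

95:66


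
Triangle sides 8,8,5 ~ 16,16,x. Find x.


Scale factor = 16/8 = 2
Missing side = 5 × 2
= 10.0

10.0


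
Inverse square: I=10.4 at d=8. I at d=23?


I₁d₁² = I₂d₂²
I₂ = I₁ × (d₁/d₂)²
= 10.4 × (8/23)²
= 10.4 × 64/529
= 665.6/529
≈ 1.2582

1.2582


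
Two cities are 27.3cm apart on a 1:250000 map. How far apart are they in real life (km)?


Real distance = map distance × scale
= 27.3cm × 250000
= 6825000 cm = 68250.0 m
= 68.250 km

68.250 km


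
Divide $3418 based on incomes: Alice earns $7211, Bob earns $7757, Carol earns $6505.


Total income = 7211 + 7757 + 6505 = $21473
Alice: $3418 × 7211/21473 = $1147.82
Bob: $3418 × 7757/21473 = $1234.73
Carol: $3418 × 6505/21473 = $1035.44
= Alice: $1147.82, Bob: $1234.73, Carol: $1035.44

Alice: $1147.82, Bob: $1234.73, Carol: $1035.44


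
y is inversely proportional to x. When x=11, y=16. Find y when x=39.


Inverse proportion: x × y = constant
k = 11 × 16 = 176
y₂ = k / 39 = 176 / 39
= 4.51

4.51


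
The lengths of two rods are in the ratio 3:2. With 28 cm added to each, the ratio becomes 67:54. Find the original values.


Let A = 3k, B = 2k.
(3k + 28) / (2k + 28) = 67/54
Cross-multiply: 54(3k + 28) = 67(2k + 28)
162k + 1512 = 134k + 1876
162k - 134k = 1876 - 1512
28k = 364
k = 364/28 = 13
A = 3×13 = 39, B = 2×13 = 26
= A = 39, B = 26

A = 39, B = 26


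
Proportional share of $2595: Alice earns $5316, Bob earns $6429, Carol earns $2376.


Total income = 5316 + 6429 + 2376 = $14121
Alice: $2595 × 5316/14121 = $976.92
Bob: $2595 × 6429/14121 = $1181.45
Carol: $2595 × 2376/14121 = $436.63
= Alice: $976.92, Bob: $1181.45, Carol: $436.63

Alice: $976.92, Bob: $1181.45, Carol: $436.63


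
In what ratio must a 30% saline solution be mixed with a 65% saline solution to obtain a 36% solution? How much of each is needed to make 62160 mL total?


Let x parts of 30% mix with y parts of 65%.
30x + 65y = 36(x + y)
30x + 65y = 36x + 36y
x(30 - 36) = y(36 - 65)
x/y = (65 - 36)/(36 - 30) = 29/6
Simplify: 29:6
Total parts = 35; one part = 62160/35 = 1776.00 mL
30% solution: 29×1776.00 = 51504.00 mL
65% solution: 6×1776.00 = 10656.00 mL
= ratio 29:6; 51504.00 mL and 10656.00 mL

ratio 29:6; 51504.00 mL and 10656.00 mL


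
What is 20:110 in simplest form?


GCD(20, 110) = 10
20/10 : 110/10
= 2:11

2:11


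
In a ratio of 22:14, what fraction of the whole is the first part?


Total parts = 22 + 14 = 36
First part: 22/36 = 11/18
= 11/18

11/18


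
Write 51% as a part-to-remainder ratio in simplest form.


51% means 51 parts out of 100; remainder = 49
Part : remainder = 51:49
GCD = 1
= 51:49

51:49


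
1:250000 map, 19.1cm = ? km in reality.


Real distance = map distance × scale
= 19.1cm × 250000
= 4775000 cm = 47750.0 m
= 47.750 km

47.750 km


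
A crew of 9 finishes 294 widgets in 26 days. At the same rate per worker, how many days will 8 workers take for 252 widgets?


Days ∝ work / workers, so d₂ = d₁ × (m₁/m₂) × (w₂/w₁)
Workers factor (inverse): 9/8 = 1.1250
Work factor (direct): 252/294 ≈ 0.8571
d₂ = 26 × 9/8 × 252/294 = (26 × 9 × 252) / (8 × 294) = 58968/2352
≈ 25.07 days

25.07 days


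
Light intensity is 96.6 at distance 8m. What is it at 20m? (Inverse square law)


I₁d₁² = I₂d₂²
I₂ = I₁ × (d₁/d₂)²
= 96.6 × (8/20)²
= 96.6 × 64/400
= 6182.4/400
= 15.4560

15.4560


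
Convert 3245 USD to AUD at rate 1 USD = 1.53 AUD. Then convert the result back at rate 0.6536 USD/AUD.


Amount × rate = 3245 × 1.53 = 4964.85 AUD
Round-trip: 4964.85 × 0.6536 = 3245.03 USD
= 4964.85 AUD, then 3245.03 USD

4964.85 AUD, then 3245.03 USD


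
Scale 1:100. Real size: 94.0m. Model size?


Model size = real / scale
= 94.0 / 100
= 0.9400 m

0.9400 m


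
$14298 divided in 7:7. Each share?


Total parts = 7 + 7 = 14
Part 1: 14298 × 7/14 = 7149.00
Part 2: 14298 × 7/14 = 7149.00
= Part 1: $7149.00, Part 2: $7149.00

Part 1: $7149.00, Part 2: $7149.00


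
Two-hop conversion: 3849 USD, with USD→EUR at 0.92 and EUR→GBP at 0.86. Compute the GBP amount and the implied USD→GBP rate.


Step 1: 3849 USD × 0.92 = 3541.08 EUR
Step 2: 3541.08 EUR × 0.86 = 3045.33 GBP
Implied rate USD→GBP = 0.92 × 0.86 = 0.7912
= 3045.33 GBP; implied rate 0.7912 GBP/USD

3045.33 GBP; implied rate 0.7912 GBP/USD


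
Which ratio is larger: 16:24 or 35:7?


16/24 = 0.6667
35/7 = 5.0000
0.6667 < 5.0000, so 16:24 is less
= 35:7

35:7


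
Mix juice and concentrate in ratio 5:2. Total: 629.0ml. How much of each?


Total parts = 5 + 2 = 7
juice: 629.0 × 5/7 = 449.3ml
concentrate: 629.0 × 2/7 = 179.7ml
= 449.3ml and 179.7ml

449.3ml and 179.7ml


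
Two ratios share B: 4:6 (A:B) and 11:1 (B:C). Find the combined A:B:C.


Match B: multiply A:B by 11 → 44:66
Multiply B:C by 6 → 66:6
Combined: 44:66:6
GCD = 2
= 22:33:3

22:33:3


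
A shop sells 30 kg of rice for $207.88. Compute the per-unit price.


Unit rate = total / quantity
= 207.88 / 30
= $6.93 per unit

$6.93 per unit


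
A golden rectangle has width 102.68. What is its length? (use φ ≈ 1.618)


φ = (1 + √5) / 2 ≈ 1.618
Length = width × φ = 102.68 × 1.618 = 166.13624
≈ 166.14

166.14


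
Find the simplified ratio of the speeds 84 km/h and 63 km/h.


Ratio = 84:63
GCD = 21
Simplified = 4:3
Time ratio (same distance) = 3:4
Speed ratio = 4:3

4:3


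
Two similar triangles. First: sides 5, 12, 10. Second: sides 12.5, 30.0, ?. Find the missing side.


Scale factor = 12.5/5 = 2.5
Missing side = 10 × 2.5
= 25.0

25.0
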